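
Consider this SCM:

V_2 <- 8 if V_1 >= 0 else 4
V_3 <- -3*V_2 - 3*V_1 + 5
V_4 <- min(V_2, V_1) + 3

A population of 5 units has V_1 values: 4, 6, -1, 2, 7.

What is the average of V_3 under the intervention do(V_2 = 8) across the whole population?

do(V_2=8) breaks V_2's dependence on V_1. With V_2=8 fixed, V_3 across the units is -31, -37, -16, -25, -40, mean -29.8.

-29.8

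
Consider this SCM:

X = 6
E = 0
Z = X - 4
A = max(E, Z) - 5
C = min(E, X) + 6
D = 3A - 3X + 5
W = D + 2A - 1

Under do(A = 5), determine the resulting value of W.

The intervention breaks the incoming arrows to A: A = max(E, Z) - 5 no longer applies, and A = 5.
D = 3A - 3X + 5  [with A=5, X=6]  = 2
W = D + 2A - 1  [with D=2, A=5]  = 11

11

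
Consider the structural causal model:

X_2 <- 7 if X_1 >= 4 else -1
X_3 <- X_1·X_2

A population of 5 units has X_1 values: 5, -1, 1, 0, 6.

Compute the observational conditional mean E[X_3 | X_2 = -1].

Observing X_2=-1 restricts to units where X_2's equation naturally yields -1: X_1 ∈ {-1, 1, 0}. In that subpopulation X_3 = 1, -1, 0, mean 0.

0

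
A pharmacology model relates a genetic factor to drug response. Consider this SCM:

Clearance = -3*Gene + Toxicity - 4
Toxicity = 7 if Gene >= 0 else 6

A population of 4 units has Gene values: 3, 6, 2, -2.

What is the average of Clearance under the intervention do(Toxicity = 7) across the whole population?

Every unit gets Toxicity=7 under the intervention. Clearance values become -6, -15, -3, 9; E[Clearance|do(Toxicity=7)] = -3.75.

-3.75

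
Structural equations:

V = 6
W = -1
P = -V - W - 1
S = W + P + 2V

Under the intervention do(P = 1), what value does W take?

-1

Under do(P=1), the mechanism P = -V - W - 1 is discarded; P is fixed at 1.
Since W is not a descendant of the intervened variable, it is unaffected.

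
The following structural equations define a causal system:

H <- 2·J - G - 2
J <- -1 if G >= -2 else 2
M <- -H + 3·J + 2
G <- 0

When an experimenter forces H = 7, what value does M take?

The intervention breaks the incoming arrows to H: H <- 2·J - G - 2 no longer applies, and H = 7.
J = -1 if G >= -2 else 2  [with G=0]  = -1
M = -H + 3·J + 2  [with H=7, J=-1]  = -8

-8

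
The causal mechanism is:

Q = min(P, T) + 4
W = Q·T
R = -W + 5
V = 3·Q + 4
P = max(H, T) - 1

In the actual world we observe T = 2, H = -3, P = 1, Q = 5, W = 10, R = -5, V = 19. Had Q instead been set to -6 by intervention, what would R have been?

17

Under do(Q=-6), the mechanism Q = min(P, T) + 4 is discarded; Q is fixed at -6.
W = Q·T  [with Q=-6, T=2]  = -12
R = -W + 5  [with W=-12]  = 17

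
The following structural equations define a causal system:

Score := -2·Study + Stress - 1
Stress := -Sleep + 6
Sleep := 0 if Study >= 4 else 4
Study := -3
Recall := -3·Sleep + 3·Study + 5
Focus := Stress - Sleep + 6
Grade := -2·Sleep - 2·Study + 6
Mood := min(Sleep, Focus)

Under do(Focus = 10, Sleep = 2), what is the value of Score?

The joint intervention fixes Focus = 10, Sleep = 2, removing each variable's own equation.
Stress = -Sleep + 6  [with Sleep=2]  = 4
Score = -2·Study + Stress - 1  [with Study=-3, Stress=4]  = 9

9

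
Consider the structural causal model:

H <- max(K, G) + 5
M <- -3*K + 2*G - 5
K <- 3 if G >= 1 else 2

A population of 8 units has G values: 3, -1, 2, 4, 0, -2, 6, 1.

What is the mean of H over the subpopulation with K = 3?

Observing K=3 restricts to units where K's equation naturally yields 3: G ∈ {3, 2, 4, 6, 1}. In that subpopulation H = 8, 8, 9, 11, 8, mean 8.8.

8.8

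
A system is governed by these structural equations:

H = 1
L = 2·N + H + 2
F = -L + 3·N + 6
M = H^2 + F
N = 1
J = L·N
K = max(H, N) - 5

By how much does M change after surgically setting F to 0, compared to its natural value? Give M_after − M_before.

Under do(F=0), the mechanism F = -L + 3·N + 6 is discarded; F is fixed at 0.
M = H^2 + F  [with H=1, F=0]  = 1
Without intervention: L = 2·N + H + 2  [with N=1, H=1]  = 5; F = -L + 3·N + 6  [with L=5, N=1]  = 4; M = H^2 + F  [with H=1, F=4]  = 5.
Change = 1 − 5 = -4.

-4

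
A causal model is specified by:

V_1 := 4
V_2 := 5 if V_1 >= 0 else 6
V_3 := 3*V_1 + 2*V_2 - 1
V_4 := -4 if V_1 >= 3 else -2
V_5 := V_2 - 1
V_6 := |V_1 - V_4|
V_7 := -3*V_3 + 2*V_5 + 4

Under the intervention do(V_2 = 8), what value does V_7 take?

-63

Under do(V_2=8), the mechanism V_2 := 5 if V_1 >= 0 else 6 is discarded; V_2 is fixed at 8.
V_3 = 3*V_1 + 2*V_2 - 1  [with V_1=4, V_2=8]  = 27
V_5 = V_2 - 1  [with V_2=8]  = 7
V_7 = -3*V_3 + 2*V_5 + 4  [with V_3=27, V_5=7]  = -63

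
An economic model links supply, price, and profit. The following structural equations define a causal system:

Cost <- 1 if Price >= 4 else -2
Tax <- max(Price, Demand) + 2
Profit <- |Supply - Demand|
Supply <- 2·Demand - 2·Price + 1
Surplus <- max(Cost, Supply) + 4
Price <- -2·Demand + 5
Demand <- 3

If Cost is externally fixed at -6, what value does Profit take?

6

Under do(Cost=-6), the mechanism Cost <- 1 if Price >= 4 else -2 is discarded; Cost is fixed at -6.
Since Profit is not a descendant of the intervened variable, it is unaffected.
Price = -2·Demand + 5  [with Demand=3]  = -1
Supply = 2·Demand - 2·Price + 1  [with Demand=3, Price=-1]  = 9
Profit = |Supply - Demand|  [with Supply=9, Demand=3]  = 6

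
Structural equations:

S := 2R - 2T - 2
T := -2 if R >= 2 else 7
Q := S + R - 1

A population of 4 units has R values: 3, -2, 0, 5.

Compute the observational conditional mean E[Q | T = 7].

E[Q|T=7] averages over only the 2 units with T=7 (R = -2, 0): Q = -23, -17, mean -20.

-20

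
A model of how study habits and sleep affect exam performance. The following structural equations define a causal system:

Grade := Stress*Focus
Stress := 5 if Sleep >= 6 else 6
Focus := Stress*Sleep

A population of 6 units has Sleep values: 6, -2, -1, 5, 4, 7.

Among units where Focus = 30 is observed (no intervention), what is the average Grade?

165

Observing Focus=30 restricts to units where Focus's equation naturally yields 30: Sleep ∈ {6, 5}. In that subpopulation Grade = 150, 180, mean 165.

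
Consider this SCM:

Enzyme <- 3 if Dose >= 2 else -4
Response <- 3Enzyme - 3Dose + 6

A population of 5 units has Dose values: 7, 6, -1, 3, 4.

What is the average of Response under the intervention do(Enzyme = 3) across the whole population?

Under do(Enzyme=3), Enzyme's equation is replaced by Enzyme=3 for every unit. Per-unit Response: -6, -3, 18, 6, 3. Mean = 3.6.

3.6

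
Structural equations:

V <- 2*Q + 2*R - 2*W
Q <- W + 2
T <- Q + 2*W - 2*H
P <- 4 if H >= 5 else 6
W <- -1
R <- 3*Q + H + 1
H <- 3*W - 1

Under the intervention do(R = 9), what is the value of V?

Intervening sets R = 9 and removes its equation (R <- 3*Q + H + 1).
Q = W + 2  [with W=-1]  = 1
V = 2*Q + 2*R - 2*W  [with Q=1, R=9, W=-1]  = 22

22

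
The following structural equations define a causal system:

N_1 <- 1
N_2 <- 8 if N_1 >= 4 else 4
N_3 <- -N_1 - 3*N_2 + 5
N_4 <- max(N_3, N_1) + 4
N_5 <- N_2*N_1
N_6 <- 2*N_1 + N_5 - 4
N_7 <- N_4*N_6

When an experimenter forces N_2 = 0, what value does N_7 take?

Under do(N_2=0), the mechanism N_2 <- 8 if N_1 >= 4 else 4 is discarded; N_2 is fixed at 0.
N_3 = -N_1 - 3*N_2 + 5  [with N_1=1, N_2=0]  = 4
N_4 = max(N_3, N_1) + 4  [with N_3=4, N_1=1]  = 8
N_5 = N_2*N_1  [with N_2=0, N_1=1]  = 0
N_6 = 2*N_1 + N_5 - 4  [with N_1=1, N_5=0]  = -2
N_7 = N_4*N_6  [with N_4=8, N_6=-2]  = -16

-16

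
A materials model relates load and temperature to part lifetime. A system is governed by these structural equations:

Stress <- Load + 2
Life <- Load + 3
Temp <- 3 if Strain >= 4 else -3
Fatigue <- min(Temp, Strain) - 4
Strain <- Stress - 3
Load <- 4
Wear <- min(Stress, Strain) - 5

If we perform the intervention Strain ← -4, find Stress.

Under do(Strain=-4), the mechanism Strain <- Stress - 3 is discarded; Strain is fixed at -4.
Since Stress is not a descendant of the intervened variable, it is unaffected.
Stress = Load + 2  [with Load=4]  = 6

6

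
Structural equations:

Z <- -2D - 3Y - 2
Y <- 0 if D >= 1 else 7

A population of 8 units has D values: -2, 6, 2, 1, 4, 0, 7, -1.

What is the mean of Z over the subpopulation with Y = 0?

Conditioning on Y=0 selects the 5 unit(s) with D ∈ {6, 2, 1, 4, 7}. Their Z values: -14, -6, -4, -10, -16. Mean = -10.

-10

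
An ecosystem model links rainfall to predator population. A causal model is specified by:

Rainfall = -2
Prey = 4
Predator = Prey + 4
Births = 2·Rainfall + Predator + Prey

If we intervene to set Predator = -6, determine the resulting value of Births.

The intervention breaks the incoming arrows to Predator: Predator = Prey + 4 no longer applies, and Predator = -6.
Births = 2·Rainfall + Predator + Prey  [with Rainfall=-2, Predator=-6, Prey=4]  = -6

-6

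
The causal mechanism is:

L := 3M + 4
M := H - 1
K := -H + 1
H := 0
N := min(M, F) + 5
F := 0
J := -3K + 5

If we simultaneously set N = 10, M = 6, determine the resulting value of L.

22

Under do(N = 10, M = 6), each intervened variable's structural equation is replaced by its fixed value.
L = 3M + 4  [with M=6]  = 22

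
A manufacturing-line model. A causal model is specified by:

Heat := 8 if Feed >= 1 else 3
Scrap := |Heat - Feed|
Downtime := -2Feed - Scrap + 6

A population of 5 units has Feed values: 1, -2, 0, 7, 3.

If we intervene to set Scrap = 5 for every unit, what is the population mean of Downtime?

Under do(Scrap=5), Scrap's equation is replaced by Scrap=5 for every unit. Per-unit Downtime: -1, 5, 1, -13, -5. Mean = -2.6.

-2.6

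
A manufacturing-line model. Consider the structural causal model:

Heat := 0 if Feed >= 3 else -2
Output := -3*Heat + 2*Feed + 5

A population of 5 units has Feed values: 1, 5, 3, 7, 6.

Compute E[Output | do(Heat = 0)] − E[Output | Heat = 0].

The intervention sets Heat=0 in all 5 units regardless of Feed. Recomputing Output per unit gives 7, 15, 11, 19, 17; average 13.8.
Observing Heat=0 restricts to units where Heat's equation naturally yields 0: Feed ∈ {5, 3, 7, 6}. In that subpopulation Output = 15, 11, 19, 17, mean 15.5.
Difference = 13.8 − 15.5 = -1.7.

-1.7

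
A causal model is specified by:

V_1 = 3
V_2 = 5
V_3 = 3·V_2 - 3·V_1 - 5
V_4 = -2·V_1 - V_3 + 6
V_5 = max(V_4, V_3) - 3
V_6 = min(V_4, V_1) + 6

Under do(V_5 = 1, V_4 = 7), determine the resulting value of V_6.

9

Setting V_5 = 1, V_4 = 7 by intervention discards those variables' equations.
V_6 = min(V_4, V_1) + 6  [with V_4=7, V_1=3]  = 9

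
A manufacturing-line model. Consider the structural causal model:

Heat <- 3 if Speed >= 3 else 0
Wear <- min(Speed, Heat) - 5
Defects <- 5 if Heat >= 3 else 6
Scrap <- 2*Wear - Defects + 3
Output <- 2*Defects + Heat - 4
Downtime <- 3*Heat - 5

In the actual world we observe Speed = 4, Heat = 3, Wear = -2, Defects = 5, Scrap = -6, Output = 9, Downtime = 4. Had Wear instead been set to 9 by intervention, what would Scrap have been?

16

do(Wear=9) replaces the equation Wear <- min(Speed, Heat) - 5 with the constant Wear = 9.
Heat = 3 if Speed >= 3 else 0  [with Speed=4]  = 3
Defects = 5 if Heat >= 3 else 6  [with Heat=3]  = 5
Scrap = 2*Wear - Defects + 3  [with Wear=9, Defects=5]  = 16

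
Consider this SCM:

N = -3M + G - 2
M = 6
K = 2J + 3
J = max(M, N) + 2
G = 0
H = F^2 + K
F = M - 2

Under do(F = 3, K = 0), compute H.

9

Setting F = 3, K = 0 by intervention discards those variables' equations.
H = F^2 + K  [with F=3, K=0]  = 9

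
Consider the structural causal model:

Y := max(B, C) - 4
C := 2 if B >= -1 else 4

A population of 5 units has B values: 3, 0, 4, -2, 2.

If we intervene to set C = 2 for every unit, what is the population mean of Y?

-1.4

Under do(C=2), C's equation is replaced by C=2 for every unit. Per-unit Y: -1, -2, 0, -2, -2. Mean = -1.4.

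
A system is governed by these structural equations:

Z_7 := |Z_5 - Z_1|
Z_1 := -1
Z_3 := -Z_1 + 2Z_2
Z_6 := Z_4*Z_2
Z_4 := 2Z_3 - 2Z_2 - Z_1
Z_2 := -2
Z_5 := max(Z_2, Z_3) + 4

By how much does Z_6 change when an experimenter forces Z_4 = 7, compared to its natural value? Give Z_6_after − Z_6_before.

Under do(Z_4=7), the mechanism Z_4 := 2Z_3 - 2Z_2 - Z_1 is discarded; Z_4 is fixed at 7.
Z_6 = Z_4*Z_2  [with Z_4=7, Z_2=-2]  = -14
Without intervention: Z_3 = -Z_1 + 2Z_2  [with Z_1=-1, Z_2=-2]  = -3; Z_4 = 2Z_3 - 2Z_2 - Z_1  [with Z_3=-3, Z_2=-2, Z_1=-1]  = -1; Z_6 = Z_4*Z_2  [with Z_4=-1, Z_2=-2]  = 2.
Change = -14 − 2 = -16.

-16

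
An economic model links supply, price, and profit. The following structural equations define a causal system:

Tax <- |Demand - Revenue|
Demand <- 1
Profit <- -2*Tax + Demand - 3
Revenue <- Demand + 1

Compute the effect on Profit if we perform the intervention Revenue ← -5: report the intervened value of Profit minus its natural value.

-10

Under do(Revenue=-5), the mechanism Revenue <- Demand + 1 is discarded; Revenue is fixed at -5.
Tax = |Demand - Revenue|  [with Demand=1, Revenue=-5]  = 6
Profit = -2*Tax + Demand - 3  [with Tax=6, Demand=1]  = -14
Without intervention: Revenue = Demand + 1  [with Demand=1]  = 2; Tax = |Demand - Revenue|  [with Demand=1, Revenue=2]  = 1; Profit = -2*Tax + Demand - 3  [with Tax=1, Demand=1]  = -4.
Change = -14 − (-4) = -10.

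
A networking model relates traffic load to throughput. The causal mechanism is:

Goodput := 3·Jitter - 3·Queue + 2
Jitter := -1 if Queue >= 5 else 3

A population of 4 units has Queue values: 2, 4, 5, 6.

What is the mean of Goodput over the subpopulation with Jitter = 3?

Conditioning on Jitter=3 selects the 2 unit(s) with Queue ∈ {2, 4}. Their Goodput values: 5, -1. Mean = 2.

2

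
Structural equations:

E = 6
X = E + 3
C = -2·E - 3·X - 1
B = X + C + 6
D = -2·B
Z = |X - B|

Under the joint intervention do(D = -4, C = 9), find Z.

The joint intervention fixes D = -4, C = 9, removing each variable's own equation.
X = E + 3  [with E=6]  = 9
B = X + C + 6  [with X=9, C=9]  = 24
Z = |X - B|  [with X=9, B=24]  = 15

15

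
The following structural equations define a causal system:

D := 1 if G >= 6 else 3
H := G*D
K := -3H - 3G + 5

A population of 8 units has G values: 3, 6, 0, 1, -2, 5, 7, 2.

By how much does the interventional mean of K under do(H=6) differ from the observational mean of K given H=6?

Under do(H=6), H's equation is replaced by H=6 for every unit. Per-unit K: -22, -31, -13, -16, -7, -28, -34, -19. Mean = -21.25.
E[K|H=6] averages over only the 2 units with H=6 (G = 6, 2): K = -31, -19, mean -25.
Difference = -21.25 − (-25) = 3.75.

3.75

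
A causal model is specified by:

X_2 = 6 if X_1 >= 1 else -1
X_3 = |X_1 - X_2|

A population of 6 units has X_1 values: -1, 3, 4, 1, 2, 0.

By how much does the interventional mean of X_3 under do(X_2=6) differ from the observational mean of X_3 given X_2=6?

1

Under do(X_2=6), X_2's equation is replaced by X_2=6 for every unit. Per-unit X_3: 7, 3, 2, 5, 4, 6. Mean = 4.5.
Observing X_2=6 restricts to units where X_2's equation naturally yields 6: X_1 ∈ {3, 4, 1, 2}. In that subpopulation X_3 = 3, 2, 5, 4, mean 3.5.
Difference = 4.5 − 3.5 = 1.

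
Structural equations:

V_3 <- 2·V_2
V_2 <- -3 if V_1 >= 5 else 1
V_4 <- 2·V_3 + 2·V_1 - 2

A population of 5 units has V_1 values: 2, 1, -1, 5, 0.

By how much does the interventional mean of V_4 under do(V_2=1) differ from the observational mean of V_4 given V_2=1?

Every unit gets V_2=1 under the intervention. V_4 values become 6, 4, 0, 12, 2; E[V_4|do(V_2=1)] = 4.8.
Observing V_2=1 restricts to units where V_2's equation naturally yields 1: V_1 ∈ {2, 1, -1, 0}. In that subpopulation V_4 = 6, 4, 0, 2, mean 3.
Difference = 4.8 − 3 = 1.8.

1.8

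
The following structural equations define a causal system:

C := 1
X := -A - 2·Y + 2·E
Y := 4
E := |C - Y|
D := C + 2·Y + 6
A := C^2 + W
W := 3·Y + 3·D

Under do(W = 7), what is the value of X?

-10

Under do(W=7), the mechanism W := 3·Y + 3·D is discarded; W is fixed at 7.
E = |C - Y|  [with C=1, Y=4]  = 3
A = C^2 + W  [with C=1, W=7]  = 8
X = -A - 2·Y + 2·E  [with A=8, Y=4, E=3]  = -10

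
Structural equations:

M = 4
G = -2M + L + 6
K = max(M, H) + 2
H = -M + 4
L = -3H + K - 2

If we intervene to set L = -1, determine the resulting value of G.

Intervening sets L = -1 and removes its equation (L = -3H + K - 2).
G = -2M + L + 6  [with M=4, L=-1]  = -3

-3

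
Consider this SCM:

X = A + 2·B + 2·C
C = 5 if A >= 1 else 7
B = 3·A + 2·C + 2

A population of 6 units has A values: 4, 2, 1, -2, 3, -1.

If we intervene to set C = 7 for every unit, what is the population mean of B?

do(C=7) breaks C's dependence on A. With C=7 fixed, B across the units is 28, 22, 19, 10, 25, 13, mean 19.5.

19.5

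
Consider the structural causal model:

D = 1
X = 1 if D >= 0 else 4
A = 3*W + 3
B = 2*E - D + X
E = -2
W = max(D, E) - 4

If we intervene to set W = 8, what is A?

27

Intervening sets W = 8 and removes its equation (W = max(D, E) - 4).
A = 3*W + 3  [with W=8]  = 27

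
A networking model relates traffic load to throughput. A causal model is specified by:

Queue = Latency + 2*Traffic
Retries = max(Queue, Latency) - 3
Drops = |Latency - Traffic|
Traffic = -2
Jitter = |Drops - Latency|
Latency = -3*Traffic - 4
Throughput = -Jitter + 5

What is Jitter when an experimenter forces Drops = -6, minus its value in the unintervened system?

6

Under do(Drops=-6), the mechanism Drops = |Latency - Traffic| is discarded; Drops is fixed at -6.
Latency = -3*Traffic - 4  [with Traffic=-2]  = 2
Jitter = |Drops - Latency|  [with Drops=-6, Latency=2]  = 8
Without intervention: Latency = -3*Traffic - 4  [with Traffic=-2]  = 2; Drops = |Latency - Traffic|  [with Latency=2, Traffic=-2]  = 4; Jitter = |Drops - Latency|  [with Drops=4, Latency=2]  = 2.
Change = 8 − 2 = 6.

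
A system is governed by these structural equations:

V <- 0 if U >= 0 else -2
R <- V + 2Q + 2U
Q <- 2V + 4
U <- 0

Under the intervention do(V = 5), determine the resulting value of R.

33

Under do(V=5), the mechanism V <- 0 if U >= 0 else -2 is discarded; V is fixed at 5.
Q = 2V + 4  [with V=5]  = 14
R = V + 2Q + 2U  [with V=5, Q=14, U=0]  = 33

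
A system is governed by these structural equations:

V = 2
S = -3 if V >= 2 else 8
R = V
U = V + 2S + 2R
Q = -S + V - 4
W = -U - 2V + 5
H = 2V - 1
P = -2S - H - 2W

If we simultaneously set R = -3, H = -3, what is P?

Under do(R = -3, H = -3), each intervened variable's structural equation is replaced by its fixed value.
S = -3 if V >= 2 else 8  [with V=2]  = -3
U = V + 2S + 2R  [with V=2, S=-3, R=-3]  = -10
W = -U - 2V + 5  [with U=-10, V=2]  = 11
P = -2S - H - 2W  [with S=-3, H=-3, W=11]  = -13

-13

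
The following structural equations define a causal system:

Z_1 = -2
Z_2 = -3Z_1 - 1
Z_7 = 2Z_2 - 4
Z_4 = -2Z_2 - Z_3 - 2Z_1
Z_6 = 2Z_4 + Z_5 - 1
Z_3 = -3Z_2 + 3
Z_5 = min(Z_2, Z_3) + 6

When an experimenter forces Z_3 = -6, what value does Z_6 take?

The intervention breaks the incoming arrows to Z_3: Z_3 = -3Z_2 + 3 no longer applies, and Z_3 = -6.
Z_2 = -3Z_1 - 1  [with Z_1=-2]  = 5
Z_4 = -2Z_2 - Z_3 - 2Z_1  [with Z_2=5, Z_3=-6, Z_1=-2]  = 0
Z_5 = min(Z_2, Z_3) + 6  [with Z_2=5, Z_3=-6]  = 0
Z_6 = 2Z_4 + Z_5 - 1  [with Z_4=0, Z_5=0]  = -1

-1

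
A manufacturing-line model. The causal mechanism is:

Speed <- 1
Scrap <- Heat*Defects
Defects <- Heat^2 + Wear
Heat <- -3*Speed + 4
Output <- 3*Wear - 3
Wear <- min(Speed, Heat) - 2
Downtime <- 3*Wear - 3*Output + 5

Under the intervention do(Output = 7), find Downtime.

-19

Intervening sets Output = 7 and removes its equation (Output <- 3*Wear - 3).
Heat = -3*Speed + 4  [with Speed=1]  = 1
Wear = min(Speed, Heat) - 2  [with Speed=1, Heat=1]  = -1
Downtime = 3*Wear - 3*Output + 5  [with Wear=-1, Output=7]  = -19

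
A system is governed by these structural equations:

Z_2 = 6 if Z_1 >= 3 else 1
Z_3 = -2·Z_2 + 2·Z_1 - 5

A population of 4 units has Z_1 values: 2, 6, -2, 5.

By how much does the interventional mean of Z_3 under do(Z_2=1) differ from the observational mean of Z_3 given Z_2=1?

Every unit gets Z_2=1 under the intervention. Z_3 values become -3, 5, -11, 3; E[Z_3|do(Z_2=1)] = -1.5.
E[Z_3|Z_2=1] averages over only the 2 units with Z_2=1 (Z_1 = 2, -2): Z_3 = -3, -11, mean -7.
Difference = -1.5 − (-7) = 5.5.

5.5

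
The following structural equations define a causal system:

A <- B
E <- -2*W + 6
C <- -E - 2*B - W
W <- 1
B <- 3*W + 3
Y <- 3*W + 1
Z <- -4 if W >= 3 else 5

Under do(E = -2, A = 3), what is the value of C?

-11

Setting E = -2, A = 3 by intervention discards those variables' equations.
B = 3*W + 3  [with W=1]  = 6
C = -E - 2*B - W  [with E=-2, B=6, W=1]  = -11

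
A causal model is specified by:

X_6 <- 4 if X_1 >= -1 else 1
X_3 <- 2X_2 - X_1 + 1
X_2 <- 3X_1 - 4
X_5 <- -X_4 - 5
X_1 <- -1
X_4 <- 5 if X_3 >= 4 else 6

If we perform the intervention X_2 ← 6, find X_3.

The intervention breaks the incoming arrows to X_2: X_2 <- 3X_1 - 4 no longer applies, and X_2 = 6.
X_3 = 2X_2 - X_1 + 1  [with X_2=6, X_1=-1]  = 14

14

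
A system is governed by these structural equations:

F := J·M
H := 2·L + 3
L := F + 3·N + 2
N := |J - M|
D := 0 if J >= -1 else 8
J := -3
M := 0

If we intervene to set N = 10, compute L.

do(N=10) replaces the equation N := |J - M| with the constant N = 10.
F = J·M  [with J=-3, M=0]  = 0
L = F + 3·N + 2  [with F=0, N=10]  = 32

32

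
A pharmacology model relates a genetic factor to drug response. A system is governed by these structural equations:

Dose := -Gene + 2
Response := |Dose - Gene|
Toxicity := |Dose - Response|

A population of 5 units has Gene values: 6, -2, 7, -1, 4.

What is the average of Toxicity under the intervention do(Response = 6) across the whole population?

6.8

do(Response=6) breaks Response's dependence on Gene. With Response=6 fixed, Toxicity across the units is 10, 2, 11, 3, 8, mean 6.8.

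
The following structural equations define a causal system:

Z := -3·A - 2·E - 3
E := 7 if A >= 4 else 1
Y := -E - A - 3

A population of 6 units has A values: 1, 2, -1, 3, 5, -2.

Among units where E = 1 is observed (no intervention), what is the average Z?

E[Z|E=1] averages over only the 5 units with E=1 (A = 1, 2, -1, 3, -2): Z = -8, -11, -2, -14, 1, mean -6.8.

-6.8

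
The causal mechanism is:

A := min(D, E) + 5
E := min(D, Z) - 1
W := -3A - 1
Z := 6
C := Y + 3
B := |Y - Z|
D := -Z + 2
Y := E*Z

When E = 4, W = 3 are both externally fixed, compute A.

Under do(E = 4, W = 3), each intervened variable's structural equation is replaced by its fixed value.
D = -Z + 2  [with Z=6]  = -4
A = min(D, E) + 5  [with D=-4, E=4]  = 1

1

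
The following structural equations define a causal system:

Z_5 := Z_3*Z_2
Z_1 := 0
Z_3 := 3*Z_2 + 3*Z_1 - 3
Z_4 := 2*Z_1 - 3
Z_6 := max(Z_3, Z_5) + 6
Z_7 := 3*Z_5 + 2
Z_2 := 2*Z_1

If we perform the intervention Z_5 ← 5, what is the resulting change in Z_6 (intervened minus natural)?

The intervention breaks the incoming arrows to Z_5: Z_5 := Z_3*Z_2 no longer applies, and Z_5 = 5.
Z_2 = 2*Z_1  [with Z_1=0]  = 0
Z_3 = 3*Z_2 + 3*Z_1 - 3  [with Z_2=0, Z_1=0]  = -3
Z_6 = max(Z_3, Z_5) + 6  [with Z_3=-3, Z_5=5]  = 11
Without intervention: Z_2 = 2*Z_1  [with Z_1=0]  = 0; Z_3 = 3*Z_2 + 3*Z_1 - 3  [with Z_2=0, Z_1=0]  = -3; Z_5 = Z_3*Z_2  [with Z_3=-3, Z_2=0]  = 0; Z_6 = max(Z_3, Z_5) + 6  [with Z_3=-3, Z_5=0]  = 6.
Change = 11 − 6 = 5.

5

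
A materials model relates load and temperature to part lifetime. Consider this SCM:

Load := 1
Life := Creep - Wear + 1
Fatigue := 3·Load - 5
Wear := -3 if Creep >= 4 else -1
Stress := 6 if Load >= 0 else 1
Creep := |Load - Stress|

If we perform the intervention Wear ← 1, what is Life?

Under do(Wear=1), the mechanism Wear := -3 if Creep >= 4 else -1 is discarded; Wear is fixed at 1.
Stress = 6 if Load >= 0 else 1  [with Load=1]  = 6
Creep = |Load - Stress|  [with Load=1, Stress=6]  = 5
Life = Creep - Wear + 1  [with Creep=5, Wear=1]  = 5

5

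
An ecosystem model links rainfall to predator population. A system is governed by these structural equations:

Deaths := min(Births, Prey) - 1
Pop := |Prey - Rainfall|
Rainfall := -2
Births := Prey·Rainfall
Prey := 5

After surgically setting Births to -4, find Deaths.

-5

The intervention breaks the incoming arrows to Births: Births := Prey·Rainfall no longer applies, and Births = -4.
Deaths = min(Births, Prey) - 1  [with Births=-4, Prey=5]  = -5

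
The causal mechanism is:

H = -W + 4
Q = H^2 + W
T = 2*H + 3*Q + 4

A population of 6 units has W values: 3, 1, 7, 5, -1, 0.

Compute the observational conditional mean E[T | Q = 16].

Observing Q=16 restricts to units where Q's equation naturally yields 16: W ∈ {7, 0}. In that subpopulation T = 46, 60, mean 53.

53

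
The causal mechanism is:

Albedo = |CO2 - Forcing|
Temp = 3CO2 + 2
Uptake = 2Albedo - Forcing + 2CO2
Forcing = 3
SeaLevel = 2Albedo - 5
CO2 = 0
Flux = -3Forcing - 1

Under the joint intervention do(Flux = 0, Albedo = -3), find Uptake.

-9

Under do(Flux = 0, Albedo = -3), each intervened variable's structural equation is replaced by its fixed value.
Uptake = 2Albedo - Forcing + 2CO2  [with Albedo=-3, Forcing=3, CO2=0]  = -9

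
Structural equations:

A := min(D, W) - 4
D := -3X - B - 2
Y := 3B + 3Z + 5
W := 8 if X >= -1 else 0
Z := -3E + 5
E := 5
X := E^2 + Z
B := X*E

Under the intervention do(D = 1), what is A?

do(D=1) replaces the equation D := -3X - B - 2 with the constant D = 1.
Z = -3E + 5  [with E=5]  = -10
X = E^2 + Z  [with E=5, Z=-10]  = 15
W = 8 if X >= -1 else 0  [with X=15]  = 8
A = min(D, W) - 4  [with D=1, W=8]  = -3

-3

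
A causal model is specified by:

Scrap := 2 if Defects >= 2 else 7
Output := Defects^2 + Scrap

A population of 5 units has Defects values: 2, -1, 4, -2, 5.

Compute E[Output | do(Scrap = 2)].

Under do(Scrap=2), Scrap's equation is replaced by Scrap=2 for every unit. Per-unit Output: 6, 3, 18, 6, 27. Mean = 12.

12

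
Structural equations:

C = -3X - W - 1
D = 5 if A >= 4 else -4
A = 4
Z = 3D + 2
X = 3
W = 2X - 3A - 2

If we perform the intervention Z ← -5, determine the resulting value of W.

-8

do(Z=-5) replaces the equation Z = 3D + 2 with the constant Z = -5.
W is not downstream of the intervention, so its value is determined by the original equations.
W = 2X - 3A - 2  [with X=3, A=4]  = -8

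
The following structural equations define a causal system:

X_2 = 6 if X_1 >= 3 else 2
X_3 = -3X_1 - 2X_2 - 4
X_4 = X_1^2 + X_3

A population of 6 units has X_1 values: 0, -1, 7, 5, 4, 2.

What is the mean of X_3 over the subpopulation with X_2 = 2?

-9

E[X_3|X_2=2] averages over only the 3 units with X_2=2 (X_1 = 0, -1, 2): X_3 = -8, -5, -14, mean -9.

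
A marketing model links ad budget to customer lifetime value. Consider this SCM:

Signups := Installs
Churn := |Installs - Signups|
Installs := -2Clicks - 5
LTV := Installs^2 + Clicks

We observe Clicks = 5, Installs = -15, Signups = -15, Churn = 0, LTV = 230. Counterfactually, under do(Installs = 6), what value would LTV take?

do(Installs=6) replaces the equation Installs := -2Clicks - 5 with the constant Installs = 6.
LTV = Installs^2 + Clicks  [with Installs=6, Clicks=5]  = 41

41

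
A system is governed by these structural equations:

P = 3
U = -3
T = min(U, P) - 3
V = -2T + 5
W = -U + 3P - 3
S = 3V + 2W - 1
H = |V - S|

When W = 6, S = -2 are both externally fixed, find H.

19

Under do(W = 6, S = -2), each intervened variable's structural equation is replaced by its fixed value.
T = min(U, P) - 3  [with U=-3, P=3]  = -6
V = -2T + 5  [with T=-6]  = 17
H = |V - S|  [with V=17, S=-2]  = 19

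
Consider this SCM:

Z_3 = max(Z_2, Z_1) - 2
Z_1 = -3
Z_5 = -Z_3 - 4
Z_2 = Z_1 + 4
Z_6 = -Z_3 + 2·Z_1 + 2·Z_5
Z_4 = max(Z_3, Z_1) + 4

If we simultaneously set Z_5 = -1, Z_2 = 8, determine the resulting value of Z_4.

10

Setting Z_5 = -1, Z_2 = 8 by intervention discards those variables' equations.
Z_3 = max(Z_2, Z_1) - 2  [with Z_2=8, Z_1=-3]  = 6
Z_4 = max(Z_3, Z_1) + 4  [with Z_3=6, Z_1=-3]  = 10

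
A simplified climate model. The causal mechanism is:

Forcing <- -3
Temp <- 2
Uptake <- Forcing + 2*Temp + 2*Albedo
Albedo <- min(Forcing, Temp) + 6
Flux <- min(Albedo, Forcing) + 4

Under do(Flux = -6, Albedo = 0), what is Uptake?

The joint intervention fixes Flux = -6, Albedo = 0, removing each variable's own equation.
Uptake = Forcing + 2*Temp + 2*Albedo  [with Forcing=-3, Temp=2, Albedo=0]  = 1

1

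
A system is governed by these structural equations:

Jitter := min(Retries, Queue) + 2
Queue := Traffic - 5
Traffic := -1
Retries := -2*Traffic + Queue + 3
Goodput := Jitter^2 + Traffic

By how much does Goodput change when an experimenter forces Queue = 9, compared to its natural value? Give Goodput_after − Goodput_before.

do(Queue=9) replaces the equation Queue := Traffic - 5 with the constant Queue = 9.
Retries = -2*Traffic + Queue + 3  [with Traffic=-1, Queue=9]  = 14
Jitter = min(Retries, Queue) + 2  [with Retries=14, Queue=9]  = 11
Goodput = Jitter^2 + Traffic  [with Jitter=11, Traffic=-1]  = 120
Without intervention: Queue = Traffic - 5  [with Traffic=-1]  = -6; Retries = -2*Traffic + Queue + 3  [with Traffic=-1, Queue=-6]  = -1; Jitter = min(Retries, Queue) + 2  [with Retries=-1, Queue=-6]  = -4; Goodput = Jitter^2 + Traffic  [with Jitter=-4, Traffic=-1]  = 15.
Change = 120 − 15 = 105.

105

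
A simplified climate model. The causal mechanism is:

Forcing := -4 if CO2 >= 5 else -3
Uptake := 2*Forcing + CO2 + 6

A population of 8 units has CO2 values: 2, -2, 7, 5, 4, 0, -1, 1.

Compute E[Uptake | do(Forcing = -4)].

do(Forcing=-4) breaks Forcing's dependence on CO2. With Forcing=-4 fixed, Uptake across the units is 0, -4, 5, 3, 2, -2, -3, -1, mean 0.

0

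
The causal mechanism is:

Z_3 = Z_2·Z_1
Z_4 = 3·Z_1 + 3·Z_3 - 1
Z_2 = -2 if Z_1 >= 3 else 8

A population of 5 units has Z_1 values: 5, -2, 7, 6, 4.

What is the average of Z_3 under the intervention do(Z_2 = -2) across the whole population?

Under do(Z_2=-2), Z_2's equation is replaced by Z_2=-2 for every unit. Per-unit Z_3: -10, 4, -14, -12, -8. Mean = -8.

-8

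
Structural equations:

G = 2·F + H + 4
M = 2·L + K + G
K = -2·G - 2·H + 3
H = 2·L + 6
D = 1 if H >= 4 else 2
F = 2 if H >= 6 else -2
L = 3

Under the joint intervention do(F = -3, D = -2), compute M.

Under do(F = -3, D = -2), each intervened variable's structural equation is replaced by its fixed value.
H = 2·L + 6  [with L=3]  = 12
G = 2·F + H + 4  [with F=-3, H=12]  = 10
K = -2·G - 2·H + 3  [with G=10, H=12]  = -41
M = 2·L + K + G  [with L=3, K=-41, G=10]  = -25

-25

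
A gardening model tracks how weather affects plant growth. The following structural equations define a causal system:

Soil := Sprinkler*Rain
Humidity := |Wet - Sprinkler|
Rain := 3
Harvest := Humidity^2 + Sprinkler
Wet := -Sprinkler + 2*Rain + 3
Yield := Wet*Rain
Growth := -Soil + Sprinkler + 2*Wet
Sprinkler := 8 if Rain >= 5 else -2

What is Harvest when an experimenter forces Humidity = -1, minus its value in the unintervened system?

Intervening sets Humidity = -1 and removes its equation (Humidity := |Wet - Sprinkler|).
Sprinkler = 8 if Rain >= 5 else -2  [with Rain=3]  = -2
Harvest = Humidity^2 + Sprinkler  [with Humidity=-1, Sprinkler=-2]  = -1
Without intervention: Sprinkler = 8 if Rain >= 5 else -2  [with Rain=3]  = -2; Wet = -Sprinkler + 2*Rain + 3  [with Sprinkler=-2, Rain=3]  = 11; Humidity = |Wet - Sprinkler|  [with Wet=11, Sprinkler=-2]  = 13; Harvest = Humidity^2 + Sprinkler  [with Humidity=13, Sprinkler=-2]  = 167.
Change = -1 − 167 = -168.

-168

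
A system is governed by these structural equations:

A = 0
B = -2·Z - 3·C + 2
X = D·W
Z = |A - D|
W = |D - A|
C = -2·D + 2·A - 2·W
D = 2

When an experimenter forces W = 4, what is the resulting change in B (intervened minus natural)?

12

The intervention breaks the incoming arrows to W: W = |D - A| no longer applies, and W = 4.
C = -2·D + 2·A - 2·W  [with D=2, A=0, W=4]  = -12
Z = |A - D|  [with A=0, D=2]  = 2
B = -2·Z - 3·C + 2  [with Z=2, C=-12]  = 34
Without intervention: W = |D - A|  [with D=2, A=0]  = 2; C = -2·D + 2·A - 2·W  [with D=2, A=0, W=2]  = -8; Z = |A - D|  [with A=0, D=2]  = 2; B = -2·Z - 3·C + 2  [with Z=2, C=-8]  = 22.
Change = 34 − 22 = 12.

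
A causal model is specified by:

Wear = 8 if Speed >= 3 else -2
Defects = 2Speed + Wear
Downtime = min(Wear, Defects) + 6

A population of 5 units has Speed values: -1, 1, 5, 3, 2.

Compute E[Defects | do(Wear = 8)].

Under do(Wear=8), Wear's equation is replaced by Wear=8 for every unit. Per-unit Defects: 6, 10, 18, 14, 12. Mean = 12.

12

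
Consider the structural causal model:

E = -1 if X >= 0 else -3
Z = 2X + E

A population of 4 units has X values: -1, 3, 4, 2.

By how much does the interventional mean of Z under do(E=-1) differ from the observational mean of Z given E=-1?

-2

do(E=-1) breaks E's dependence on X. With E=-1 fixed, Z across the units is -3, 5, 7, 3, mean 3.
Observing E=-1 restricts to units where E's equation naturally yields -1: X ∈ {3, 4, 2}. In that subpopulation Z = 5, 7, 3, mean 5.
Difference = 3 − 5 = -2.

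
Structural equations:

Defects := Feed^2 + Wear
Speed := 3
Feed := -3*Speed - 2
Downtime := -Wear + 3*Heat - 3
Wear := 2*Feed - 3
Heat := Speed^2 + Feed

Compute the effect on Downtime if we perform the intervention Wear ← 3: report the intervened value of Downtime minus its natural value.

Under do(Wear=3), the mechanism Wear := 2*Feed - 3 is discarded; Wear is fixed at 3.
Feed = -3*Speed - 2  [with Speed=3]  = -11
Heat = Speed^2 + Feed  [with Speed=3, Feed=-11]  = -2
Downtime = -Wear + 3*Heat - 3  [with Wear=3, Heat=-2]  = -12
Without intervention: Feed = -3*Speed - 2  [with Speed=3]  = -11; Heat = Speed^2 + Feed  [with Speed=3, Feed=-11]  = -2; Wear = 2*Feed - 3  [with Feed=-11]  = -25; Downtime = -Wear + 3*Heat - 3  [with Wear=-25, Heat=-2]  = 16.
Change = -12 − 16 = -28.

-28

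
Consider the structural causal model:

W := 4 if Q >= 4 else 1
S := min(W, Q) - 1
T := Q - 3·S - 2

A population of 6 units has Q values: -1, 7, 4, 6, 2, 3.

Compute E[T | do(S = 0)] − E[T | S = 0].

1

The intervention sets S=0 in all 6 units regardless of Q. Recomputing T per unit gives -3, 5, 2, 4, 0, 1; average 1.5.
E[T|S=0] averages over only the 2 units with S=0 (Q = 2, 3): T = 0, 1, mean 0.5.
Difference = 1.5 − 0.5 = 1.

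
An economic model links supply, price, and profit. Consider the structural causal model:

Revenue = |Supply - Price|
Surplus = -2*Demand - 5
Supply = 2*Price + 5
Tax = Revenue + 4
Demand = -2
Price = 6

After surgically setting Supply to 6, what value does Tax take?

do(Supply=6) replaces the equation Supply = 2*Price + 5 with the constant Supply = 6.
Revenue = |Supply - Price|  [with Supply=6, Price=6]  = 0
Tax = Revenue + 4  [with Revenue=0]  = 4

4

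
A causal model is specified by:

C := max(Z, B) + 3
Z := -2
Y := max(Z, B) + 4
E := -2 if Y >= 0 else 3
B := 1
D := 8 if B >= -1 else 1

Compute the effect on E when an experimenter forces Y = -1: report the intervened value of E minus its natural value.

5

do(Y=-1) replaces the equation Y := max(Z, B) + 4 with the constant Y = -1.
E = -2 if Y >= 0 else 3  [with Y=-1]  = 3
Without intervention: Y = max(Z, B) + 4  [with Z=-2, B=1]  = 5; E = -2 if Y >= 0 else 3  [with Y=5]  = -2.
Change = 3 − (-2) = 5.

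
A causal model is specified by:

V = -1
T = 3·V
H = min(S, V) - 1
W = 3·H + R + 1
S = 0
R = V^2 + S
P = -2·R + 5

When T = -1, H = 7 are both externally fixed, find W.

Setting T = -1, H = 7 by intervention discards those variables' equations.
R = V^2 + S  [with V=-1, S=0]  = 1
W = 3·H + R + 1  [with H=7, R=1]  = 23

23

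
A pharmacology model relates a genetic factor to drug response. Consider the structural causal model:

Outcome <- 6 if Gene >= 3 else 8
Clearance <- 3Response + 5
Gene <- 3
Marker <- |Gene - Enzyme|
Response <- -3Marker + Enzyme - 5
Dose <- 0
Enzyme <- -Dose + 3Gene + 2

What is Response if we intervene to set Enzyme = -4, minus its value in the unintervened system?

-12

do(Enzyme=-4) replaces the equation Enzyme <- -Dose + 3Gene + 2 with the constant Enzyme = -4.
Marker = |Gene - Enzyme|  [with Gene=3, Enzyme=-4]  = 7
Response = -3Marker + Enzyme - 5  [with Marker=7, Enzyme=-4]  = -30
Without intervention: Enzyme = -Dose + 3Gene + 2  [with Dose=0, Gene=3]  = 11; Marker = |Gene - Enzyme|  [with Gene=3, Enzyme=11]  = 8; Response = -3Marker + Enzyme - 5  [with Marker=8, Enzyme=11]  = -18.
Change = -30 − (-18) = -12.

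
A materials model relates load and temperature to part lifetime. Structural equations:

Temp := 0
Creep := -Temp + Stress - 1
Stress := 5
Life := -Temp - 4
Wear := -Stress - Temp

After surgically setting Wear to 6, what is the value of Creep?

4

Under do(Wear=6), the mechanism Wear := -Stress - Temp is discarded; Wear is fixed at 6.
Since Creep is not a descendant of the intervened variable, it is unaffected.
Creep = -Temp + Stress - 1  [with Temp=0, Stress=5]  = 4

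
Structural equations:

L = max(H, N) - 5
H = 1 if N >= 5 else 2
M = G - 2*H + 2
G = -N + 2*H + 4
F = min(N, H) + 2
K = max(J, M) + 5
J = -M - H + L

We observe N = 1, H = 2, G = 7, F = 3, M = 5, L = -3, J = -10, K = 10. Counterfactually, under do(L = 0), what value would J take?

-7

Intervening sets L = 0 and removes its equation (L = max(H, N) - 5).
H = 1 if N >= 5 else 2  [with N=1]  = 2
G = -N + 2*H + 4  [with N=1, H=2]  = 7
M = G - 2*H + 2  [with G=7, H=2]  = 5
J = -M - H + L  [with M=5, H=2, L=0]  = -7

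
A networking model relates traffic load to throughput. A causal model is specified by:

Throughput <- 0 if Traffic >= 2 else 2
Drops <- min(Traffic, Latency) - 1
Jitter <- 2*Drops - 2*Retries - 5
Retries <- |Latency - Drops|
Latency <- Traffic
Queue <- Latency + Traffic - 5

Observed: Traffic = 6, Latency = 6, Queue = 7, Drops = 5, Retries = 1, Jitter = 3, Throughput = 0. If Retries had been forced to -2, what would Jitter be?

9

The intervention breaks the incoming arrows to Retries: Retries <- |Latency - Drops| no longer applies, and Retries = -2.
Latency = Traffic  [with Traffic=6]  = 6
Drops = min(Traffic, Latency) - 1  [with Traffic=6, Latency=6]  = 5
Jitter = 2*Drops - 2*Retries - 5  [with Drops=5, Retries=-2]  = 9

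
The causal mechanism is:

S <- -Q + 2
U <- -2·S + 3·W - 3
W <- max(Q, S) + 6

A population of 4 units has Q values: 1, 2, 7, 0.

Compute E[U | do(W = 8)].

22

do(W=8) breaks W's dependence on Q. With W=8 fixed, U across the units is 19, 21, 31, 17, mean 22.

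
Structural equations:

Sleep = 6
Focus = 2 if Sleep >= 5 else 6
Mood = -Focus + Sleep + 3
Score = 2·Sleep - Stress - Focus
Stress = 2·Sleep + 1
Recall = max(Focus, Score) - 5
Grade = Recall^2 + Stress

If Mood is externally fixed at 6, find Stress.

13

Under do(Mood=6), the mechanism Mood = -Focus + Sleep + 3 is discarded; Mood is fixed at 6.
No directed path runs from Mood to Stress, so Stress keeps its natural value.
Stress = 2·Sleep + 1  [with Sleep=6]  = 13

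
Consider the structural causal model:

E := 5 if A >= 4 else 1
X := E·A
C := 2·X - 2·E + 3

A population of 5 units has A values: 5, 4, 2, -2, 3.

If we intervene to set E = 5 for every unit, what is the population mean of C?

17

Under do(E=5), E's equation is replaced by E=5 for every unit. Per-unit C: 43, 33, 13, -27, 23. Mean = 17.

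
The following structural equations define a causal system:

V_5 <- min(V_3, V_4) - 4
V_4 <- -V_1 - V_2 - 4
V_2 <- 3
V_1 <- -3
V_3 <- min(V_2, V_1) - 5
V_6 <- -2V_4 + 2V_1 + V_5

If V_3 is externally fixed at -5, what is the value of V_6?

-7

The intervention breaks the incoming arrows to V_3: V_3 <- min(V_2, V_1) - 5 no longer applies, and V_3 = -5.
V_4 = -V_1 - V_2 - 4  [with V_1=-3, V_2=3]  = -4
V_5 = min(V_3, V_4) - 4  [with V_3=-5, V_4=-4]  = -9
V_6 = -2V_4 + 2V_1 + V_5  [with V_4=-4, V_1=-3, V_5=-9]  = -7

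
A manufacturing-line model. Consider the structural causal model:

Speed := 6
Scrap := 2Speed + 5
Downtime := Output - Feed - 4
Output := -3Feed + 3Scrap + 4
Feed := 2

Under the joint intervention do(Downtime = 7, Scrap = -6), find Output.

-20

Under do(Downtime = 7, Scrap = -6), each intervened variable's structural equation is replaced by its fixed value.
Output = -3Feed + 3Scrap + 4  [with Feed=2, Scrap=-6]  = -20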